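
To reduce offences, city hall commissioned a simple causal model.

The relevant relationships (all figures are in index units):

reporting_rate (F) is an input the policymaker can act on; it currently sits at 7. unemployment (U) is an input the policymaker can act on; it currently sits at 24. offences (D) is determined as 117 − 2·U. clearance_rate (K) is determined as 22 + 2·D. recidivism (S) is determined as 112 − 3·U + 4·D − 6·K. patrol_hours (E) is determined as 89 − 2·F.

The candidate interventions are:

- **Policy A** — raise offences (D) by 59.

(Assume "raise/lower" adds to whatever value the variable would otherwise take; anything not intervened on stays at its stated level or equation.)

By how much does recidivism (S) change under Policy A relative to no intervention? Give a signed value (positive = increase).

Baseline:
  U = 24
  D = 117 − 2·24 = 69
  K = 22 + 2·69 = 160
  S = 112 − 3·24 + 4·69 − 6·160 = -644
Policy A (D + 59):
  U = 24
  D = 117 − 2·24 (+59 from intervention) = 128
  K = 22 + 2·128 = 278
  S = 112 − 3·24 + 4·128 − 6·278 = -1116
Change in S: -1116 − (-644) = -472

-472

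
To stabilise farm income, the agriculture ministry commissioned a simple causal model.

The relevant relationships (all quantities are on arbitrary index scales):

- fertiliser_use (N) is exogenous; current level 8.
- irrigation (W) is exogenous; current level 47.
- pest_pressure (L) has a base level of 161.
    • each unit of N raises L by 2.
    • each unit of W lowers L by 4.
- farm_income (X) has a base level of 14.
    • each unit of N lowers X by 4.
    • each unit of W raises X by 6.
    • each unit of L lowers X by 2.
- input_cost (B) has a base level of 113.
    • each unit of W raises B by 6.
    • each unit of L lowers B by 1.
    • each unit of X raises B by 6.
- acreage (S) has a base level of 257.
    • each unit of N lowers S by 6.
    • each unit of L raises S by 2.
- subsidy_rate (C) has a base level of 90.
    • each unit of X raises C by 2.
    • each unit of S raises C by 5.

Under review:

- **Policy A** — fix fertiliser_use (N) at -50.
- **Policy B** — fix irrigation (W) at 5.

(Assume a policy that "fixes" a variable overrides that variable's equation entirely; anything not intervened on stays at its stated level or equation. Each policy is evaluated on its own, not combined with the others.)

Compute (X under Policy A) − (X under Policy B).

Policy A (N := -50):
  N = -50
  W = 47
  L = 161 + 2·(-50) − 4·47 = -127
  X = 14 − 4·(-50) + 6·47 − 2·(-127) = 750
Policy B (W := 5):
  N = 8
  W = 5
  L = 161 + 2·8 − 4·5 = 157
  X = 14 − 4·8 + 6·5 − 2·157 = -302
X: 750 − (-302) = 1052

1052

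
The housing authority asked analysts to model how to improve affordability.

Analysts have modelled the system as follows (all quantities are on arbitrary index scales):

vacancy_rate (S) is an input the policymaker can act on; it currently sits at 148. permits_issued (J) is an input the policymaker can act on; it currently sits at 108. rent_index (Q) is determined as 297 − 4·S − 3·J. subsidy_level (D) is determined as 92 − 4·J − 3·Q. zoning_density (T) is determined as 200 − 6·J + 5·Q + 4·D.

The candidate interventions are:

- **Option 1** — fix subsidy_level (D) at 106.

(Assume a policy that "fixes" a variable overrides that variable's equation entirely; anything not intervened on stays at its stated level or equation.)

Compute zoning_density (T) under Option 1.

Option 1 (D := 106):
  S = 148
  J = 108
  Q = 297 − 4·148 − 3·108 = -619
  D = 106
  T = 200 − 6·108 + 5·(-619) + 4·106 = -3119

-3119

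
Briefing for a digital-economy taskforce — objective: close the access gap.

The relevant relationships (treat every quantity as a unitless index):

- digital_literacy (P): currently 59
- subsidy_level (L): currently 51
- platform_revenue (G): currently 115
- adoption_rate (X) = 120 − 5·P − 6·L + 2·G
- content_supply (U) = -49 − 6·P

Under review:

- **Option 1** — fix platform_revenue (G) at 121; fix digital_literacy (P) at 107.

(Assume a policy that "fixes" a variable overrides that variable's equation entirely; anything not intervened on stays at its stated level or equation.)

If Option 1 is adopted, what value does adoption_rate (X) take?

Option 1 (G := 121, P := 107):
  P = 107
  L = 51
  G = 121
  X = 120 − 5·107 − 6·51 + 2·121 = -479

-479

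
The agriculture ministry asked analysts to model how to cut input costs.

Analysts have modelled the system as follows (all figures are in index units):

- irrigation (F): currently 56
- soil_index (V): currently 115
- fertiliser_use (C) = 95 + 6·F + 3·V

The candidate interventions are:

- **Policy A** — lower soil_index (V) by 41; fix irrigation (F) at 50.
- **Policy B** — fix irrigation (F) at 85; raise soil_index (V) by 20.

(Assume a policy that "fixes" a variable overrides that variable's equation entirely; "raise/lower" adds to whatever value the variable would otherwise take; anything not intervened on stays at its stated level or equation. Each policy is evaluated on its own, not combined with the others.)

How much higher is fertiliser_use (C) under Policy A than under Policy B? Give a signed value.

-393

Policy A (V − 41, F := 50):
  F = 50
  V = 115 − 41 = 74
  C = 95 + 6·50 + 3·74 = 617
Policy B (F := 85, V + 20):
  F = 85
  V = 115 + 20 = 135
  C = 95 + 6·85 + 3·135 = 1010
C: 617 − 1010 = -393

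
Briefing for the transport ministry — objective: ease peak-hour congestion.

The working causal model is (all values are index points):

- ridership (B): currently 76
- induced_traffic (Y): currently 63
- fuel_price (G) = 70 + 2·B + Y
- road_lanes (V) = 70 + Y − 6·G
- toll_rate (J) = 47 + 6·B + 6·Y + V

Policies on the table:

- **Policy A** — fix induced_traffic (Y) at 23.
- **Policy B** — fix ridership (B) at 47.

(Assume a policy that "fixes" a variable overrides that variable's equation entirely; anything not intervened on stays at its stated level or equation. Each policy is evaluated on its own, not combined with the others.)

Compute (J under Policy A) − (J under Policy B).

-214

Policy A (Y := 23):
  B = 76
  Y = 23
  G = 70 + 2·76 + 23 = 245
  V = 70 + 23 − 6·245 = -1377
  J = 47 + 6·76 + 6·23 + (-1377) = -736
Policy B (B := 47):
  B = 47
  Y = 63
  G = 70 + 2·47 + 63 = 227
  V = 70 + 63 − 6·227 = -1229
  J = 47 + 6·47 + 6·63 + (-1229) = -522
J: -736 − (-522) = -214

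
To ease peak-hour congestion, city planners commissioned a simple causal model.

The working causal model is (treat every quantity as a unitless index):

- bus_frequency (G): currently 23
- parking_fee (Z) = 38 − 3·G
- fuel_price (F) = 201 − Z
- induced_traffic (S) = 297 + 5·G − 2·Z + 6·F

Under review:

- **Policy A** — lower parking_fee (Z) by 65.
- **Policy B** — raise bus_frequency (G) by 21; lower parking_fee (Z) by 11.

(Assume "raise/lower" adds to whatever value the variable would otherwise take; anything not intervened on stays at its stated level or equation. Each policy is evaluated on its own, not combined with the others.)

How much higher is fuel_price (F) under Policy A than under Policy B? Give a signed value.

-9

Policy A (Z − 65):
  G = 23
  Z = 38 − 3·23 (−65 from intervention) = -96
  F = 201 − (-96) = 297
Policy B (G + 21, Z − 11):
  G = 23 + 21 = 44
  Z = 38 − 3·44 (−11 from intervention) = -105
  F = 201 − (-105) = 306
F: 297 − 306 = -9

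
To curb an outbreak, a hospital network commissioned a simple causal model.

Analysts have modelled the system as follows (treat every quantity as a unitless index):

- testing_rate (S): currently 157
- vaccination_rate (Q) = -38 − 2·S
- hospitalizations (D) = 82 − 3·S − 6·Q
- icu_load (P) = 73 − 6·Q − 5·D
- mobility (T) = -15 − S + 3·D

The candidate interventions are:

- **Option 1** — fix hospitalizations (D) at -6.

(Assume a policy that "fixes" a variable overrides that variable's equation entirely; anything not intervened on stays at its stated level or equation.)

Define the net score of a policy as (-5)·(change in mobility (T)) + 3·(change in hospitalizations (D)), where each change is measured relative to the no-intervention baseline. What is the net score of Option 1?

Baseline:
  S = 157
  Q = -38 − 2·157 = -352
  D = 82 − 3·157 − 6·(-352) = 1723
  T = -15 − 157 + 3·1723 = 4997
Option 1 (D := -6):
  S = 157
  Q = -38 − 2·157 = -352
  D = -6
  T = -15 − 157 + 3·(-6) = -190
ΔT = -190 − 4997 = -5187; ΔD = -6 − 1723 = -1729
Score = (-5)·(-5187) + 3·(-1729) = 20748

20748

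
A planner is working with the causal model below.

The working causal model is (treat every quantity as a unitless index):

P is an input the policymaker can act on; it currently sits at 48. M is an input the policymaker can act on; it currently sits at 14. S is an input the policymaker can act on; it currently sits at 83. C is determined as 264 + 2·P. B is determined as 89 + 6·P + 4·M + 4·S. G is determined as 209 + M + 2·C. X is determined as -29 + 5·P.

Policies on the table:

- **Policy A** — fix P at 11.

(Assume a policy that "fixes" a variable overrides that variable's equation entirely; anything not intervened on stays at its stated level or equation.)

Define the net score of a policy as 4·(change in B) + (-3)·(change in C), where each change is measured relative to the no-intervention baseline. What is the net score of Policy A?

-666

Baseline:
  P = 48
  M = 14
  S = 83
  C = 264 + 2·48 = 360
  B = 89 + 6·48 + 4·14 + 4·83 = 765
Policy A (P := 11):
  P = 11
  M = 14
  S = 83
  C = 264 + 2·11 = 286
  B = 89 + 6·11 + 4·14 + 4·83 = 543
ΔB = 543 − 765 = -222; ΔC = 286 − 360 = -74
Score = 4·(-222) + (-3)·(-74) = -666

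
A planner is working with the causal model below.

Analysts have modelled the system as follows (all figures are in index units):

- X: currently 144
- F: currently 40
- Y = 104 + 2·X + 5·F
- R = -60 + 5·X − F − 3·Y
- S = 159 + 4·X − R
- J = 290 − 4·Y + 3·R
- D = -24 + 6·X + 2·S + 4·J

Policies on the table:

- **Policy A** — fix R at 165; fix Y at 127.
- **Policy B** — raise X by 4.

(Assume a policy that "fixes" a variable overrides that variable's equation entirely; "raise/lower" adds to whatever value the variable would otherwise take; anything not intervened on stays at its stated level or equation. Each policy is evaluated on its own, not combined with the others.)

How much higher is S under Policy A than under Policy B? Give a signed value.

Policy A (R := 165, Y := 127):
  X = 144
  F = 40
  Y = 127
  R = 165
  S = 159 + 4·144 − 165 = 570
Policy B (X + 4):
  X = 144 + 4 = 148
  F = 40
  Y = 104 + 2·148 + 5·40 = 600
  R = -60 + 5·148 − 40 − 3·600 = -1160
  S = 159 + 4·148 − (-1160) = 1911
S: 570 − 1911 = -1341

-1341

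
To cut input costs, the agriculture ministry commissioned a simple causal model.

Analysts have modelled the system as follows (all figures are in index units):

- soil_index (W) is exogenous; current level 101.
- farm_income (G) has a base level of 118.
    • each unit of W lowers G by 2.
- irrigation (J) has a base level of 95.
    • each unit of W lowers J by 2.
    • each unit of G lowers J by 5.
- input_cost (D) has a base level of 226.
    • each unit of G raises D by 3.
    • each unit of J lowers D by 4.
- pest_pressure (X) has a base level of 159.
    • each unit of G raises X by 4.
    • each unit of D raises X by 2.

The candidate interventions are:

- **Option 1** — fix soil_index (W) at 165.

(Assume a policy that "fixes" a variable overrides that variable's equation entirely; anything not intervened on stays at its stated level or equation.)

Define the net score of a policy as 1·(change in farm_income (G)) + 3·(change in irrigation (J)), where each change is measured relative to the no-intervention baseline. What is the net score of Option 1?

Baseline:
  W = 101
  G = 118 − 2·101 = -84
  J = 95 − 2·101 − 5·(-84) = 313
Option 1 (W := 165):
  W = 165
  G = 118 − 2·165 = -212
  J = 95 − 2·165 − 5·(-212) = 825
ΔG = -212 − (-84) = -128; ΔJ = 825 − 313 = 512
Score = 1·(-128) + 3·512 = 1408

1408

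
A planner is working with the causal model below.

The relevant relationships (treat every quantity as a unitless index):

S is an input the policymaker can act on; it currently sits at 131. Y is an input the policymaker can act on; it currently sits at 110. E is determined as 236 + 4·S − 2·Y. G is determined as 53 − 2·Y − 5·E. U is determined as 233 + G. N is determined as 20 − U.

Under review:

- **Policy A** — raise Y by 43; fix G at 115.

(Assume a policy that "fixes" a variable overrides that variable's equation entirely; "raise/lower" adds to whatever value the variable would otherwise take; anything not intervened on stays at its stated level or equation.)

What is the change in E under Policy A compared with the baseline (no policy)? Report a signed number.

Baseline:
  S = 131
  Y = 110
  E = 236 + 4·131 − 2·110 = 540
Policy A (Y + 43, G := 115):
  S = 131
  Y = 110 + 43 = 153
  E = 236 + 4·131 − 2·153 = 454
Change in E: 454 − 540 = -86

-86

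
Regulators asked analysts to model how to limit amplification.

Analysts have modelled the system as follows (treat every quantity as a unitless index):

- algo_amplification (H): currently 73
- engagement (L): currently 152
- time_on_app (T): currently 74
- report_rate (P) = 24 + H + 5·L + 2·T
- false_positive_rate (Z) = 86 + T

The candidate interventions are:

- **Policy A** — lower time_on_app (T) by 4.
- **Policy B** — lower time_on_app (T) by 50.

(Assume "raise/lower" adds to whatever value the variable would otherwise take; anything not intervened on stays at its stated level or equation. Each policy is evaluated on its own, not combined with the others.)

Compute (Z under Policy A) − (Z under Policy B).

46

Policy A (T − 4):
  T = 74 − 4 = 70
  Z = 86 + 70 = 156
Policy B (T − 50):
  T = 74 − 50 = 24
  Z = 86 + 24 = 110
Z: 156 − 110 = 46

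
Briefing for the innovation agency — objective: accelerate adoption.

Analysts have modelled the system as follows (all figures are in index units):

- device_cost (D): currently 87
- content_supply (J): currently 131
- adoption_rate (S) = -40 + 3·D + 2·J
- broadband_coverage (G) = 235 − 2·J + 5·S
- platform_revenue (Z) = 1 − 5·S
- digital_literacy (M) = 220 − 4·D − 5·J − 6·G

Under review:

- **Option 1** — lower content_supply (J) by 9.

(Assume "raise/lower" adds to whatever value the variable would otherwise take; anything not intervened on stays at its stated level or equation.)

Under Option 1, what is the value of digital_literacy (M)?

-14634

Option 1 (J − 9):
  D = 87
  J = 131 − 9 = 122
  S = -40 + 3·87 + 2·122 = 465
  G = 235 − 2·122 + 5·465 = 2316
  M = 220 − 4·87 − 5·122 − 6·2316 = -14634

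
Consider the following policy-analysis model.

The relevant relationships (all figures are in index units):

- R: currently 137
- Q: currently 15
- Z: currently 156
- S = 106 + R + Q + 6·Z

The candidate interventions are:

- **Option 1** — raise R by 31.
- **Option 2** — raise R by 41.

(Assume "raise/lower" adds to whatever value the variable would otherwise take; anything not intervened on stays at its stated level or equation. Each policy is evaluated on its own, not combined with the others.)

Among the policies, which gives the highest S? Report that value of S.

1235

Option 1 (R + 31):
  R = 137 + 31 = 168
  Q = 15
  Z = 156
  S = 106 + 168 + 15 + 6·156 = 1225
Option 2 (R + 41):
  R = 137 + 41 = 178
  Q = 15
  Z = 156
  S = 106 + 178 + 15 + 6·156 = 1235
Comparing — Option 1: S=1225, Option 2: S=1235. Highest is 1235 (Option 2).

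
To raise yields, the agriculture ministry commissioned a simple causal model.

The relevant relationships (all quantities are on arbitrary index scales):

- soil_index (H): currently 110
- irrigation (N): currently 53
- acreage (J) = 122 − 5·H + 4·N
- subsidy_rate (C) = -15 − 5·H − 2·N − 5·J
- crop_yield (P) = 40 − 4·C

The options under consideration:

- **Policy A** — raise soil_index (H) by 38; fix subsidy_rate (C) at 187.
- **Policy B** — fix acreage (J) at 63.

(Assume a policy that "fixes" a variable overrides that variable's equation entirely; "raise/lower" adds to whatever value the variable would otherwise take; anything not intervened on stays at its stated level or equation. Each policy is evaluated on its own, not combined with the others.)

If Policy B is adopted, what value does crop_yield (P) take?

Policy B (J := 63):
  H = 110
  N = 53
  J = 63
  C = -15 − 5·110 − 2·53 − 5·63 = -986
  P = 40 − 4·(-986) = 3984

3984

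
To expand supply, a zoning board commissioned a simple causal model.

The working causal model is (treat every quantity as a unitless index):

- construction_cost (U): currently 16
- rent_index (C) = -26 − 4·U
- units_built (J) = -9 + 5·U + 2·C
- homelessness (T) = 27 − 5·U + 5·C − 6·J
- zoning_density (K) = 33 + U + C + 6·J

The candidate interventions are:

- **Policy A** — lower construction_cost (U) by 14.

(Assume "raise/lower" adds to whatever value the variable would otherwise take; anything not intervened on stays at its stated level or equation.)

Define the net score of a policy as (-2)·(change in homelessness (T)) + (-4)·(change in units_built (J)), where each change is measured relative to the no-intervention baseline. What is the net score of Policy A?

Baseline:
  U = 16
  C = -26 − 4·16 = -90
  J = -9 + 5·16 + 2·(-90) = -109
  T = 27 − 5·16 + 5·(-90) − 6·(-109) = 151
Policy A (U − 14):
  U = 16 − 14 = 2
  C = -26 − 4·2 = -34
  J = -9 + 5·2 + 2·(-34) = -67
  T = 27 − 5·2 + 5·(-34) − 6·(-67) = 249
ΔT = 249 − 151 = 98; ΔJ = -67 − (-109) = 42
Score = (-2)·98 + (-4)·42 = -364

-364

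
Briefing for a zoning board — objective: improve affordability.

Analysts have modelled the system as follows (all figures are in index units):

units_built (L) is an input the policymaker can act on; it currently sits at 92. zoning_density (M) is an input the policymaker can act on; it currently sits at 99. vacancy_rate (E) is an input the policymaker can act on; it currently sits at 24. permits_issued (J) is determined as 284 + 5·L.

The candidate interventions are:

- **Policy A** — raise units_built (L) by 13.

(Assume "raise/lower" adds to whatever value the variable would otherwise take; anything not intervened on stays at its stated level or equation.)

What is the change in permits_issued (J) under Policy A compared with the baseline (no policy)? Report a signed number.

65

Baseline:
  L = 92
  J = 284 + 5·92 = 744
Policy A (L + 13):
  L = 92 + 13 = 105
  J = 284 + 5·105 = 809
Change in J: 809 − 744 = 65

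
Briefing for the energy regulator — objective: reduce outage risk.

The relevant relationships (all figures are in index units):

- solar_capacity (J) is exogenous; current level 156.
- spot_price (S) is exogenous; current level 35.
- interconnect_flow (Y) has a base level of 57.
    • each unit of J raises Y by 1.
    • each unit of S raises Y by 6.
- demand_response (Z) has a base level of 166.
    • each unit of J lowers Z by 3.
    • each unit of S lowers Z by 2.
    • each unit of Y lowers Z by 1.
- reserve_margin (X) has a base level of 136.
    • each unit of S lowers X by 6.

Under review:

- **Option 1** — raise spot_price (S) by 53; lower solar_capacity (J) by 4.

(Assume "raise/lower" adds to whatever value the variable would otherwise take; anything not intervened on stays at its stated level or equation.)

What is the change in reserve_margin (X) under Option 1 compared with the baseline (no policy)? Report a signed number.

Baseline:
  S = 35
  X = 136 − 6·35 = -74
Option 1 (S + 53, J − 4):
  S = 35 + 53 = 88
  X = 136 − 6·88 = -392
Change in X: -392 − (-74) = -318

-318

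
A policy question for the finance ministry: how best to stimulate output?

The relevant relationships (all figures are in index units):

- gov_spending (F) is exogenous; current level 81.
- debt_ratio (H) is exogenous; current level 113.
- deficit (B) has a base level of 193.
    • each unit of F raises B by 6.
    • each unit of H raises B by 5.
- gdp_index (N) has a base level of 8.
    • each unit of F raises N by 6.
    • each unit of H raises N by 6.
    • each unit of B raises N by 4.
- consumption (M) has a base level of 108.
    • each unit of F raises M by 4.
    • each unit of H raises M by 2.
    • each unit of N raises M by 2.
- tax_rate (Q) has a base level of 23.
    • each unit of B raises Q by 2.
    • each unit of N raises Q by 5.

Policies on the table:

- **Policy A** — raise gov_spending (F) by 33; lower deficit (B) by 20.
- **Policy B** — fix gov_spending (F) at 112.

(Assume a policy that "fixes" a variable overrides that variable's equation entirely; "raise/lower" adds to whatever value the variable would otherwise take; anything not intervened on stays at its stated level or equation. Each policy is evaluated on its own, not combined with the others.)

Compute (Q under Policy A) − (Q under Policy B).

Policy A (F + 33, B − 20):
  F = 81 + 33 = 114
  H = 113
  B = 193 + 6·114 + 5·113 (−20 from intervention) = 1422
  N = 8 + 6·114 + 6·113 + 4·1422 = 7058
  Q = 23 + 2·1422 + 5·7058 = 38157
Policy B (F := 112):
  F = 112
  H = 113
  B = 193 + 6·112 + 5·113 = 1430
  N = 8 + 6·112 + 6·113 + 4·1430 = 7078
  Q = 23 + 2·1430 + 5·7078 = 38273
Q: 38157 − 38273 = -116

-116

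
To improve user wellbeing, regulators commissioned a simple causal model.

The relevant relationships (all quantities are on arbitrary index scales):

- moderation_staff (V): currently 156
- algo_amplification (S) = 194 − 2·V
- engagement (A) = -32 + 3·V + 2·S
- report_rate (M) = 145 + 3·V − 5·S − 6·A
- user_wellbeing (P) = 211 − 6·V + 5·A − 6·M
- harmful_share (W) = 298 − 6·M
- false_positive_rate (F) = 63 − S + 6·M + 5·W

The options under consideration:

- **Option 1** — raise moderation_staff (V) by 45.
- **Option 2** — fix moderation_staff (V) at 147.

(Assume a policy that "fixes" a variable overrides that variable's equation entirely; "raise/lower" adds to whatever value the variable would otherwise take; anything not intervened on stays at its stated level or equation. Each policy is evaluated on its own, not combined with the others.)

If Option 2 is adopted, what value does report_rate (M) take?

Option 2 (V := 147):
  V = 147
  S = 194 − 2·147 = -100
  A = -32 + 3·147 + 2·(-100) = 209
  M = 145 + 3·147 − 5·(-100) − 6·209 = -168

-168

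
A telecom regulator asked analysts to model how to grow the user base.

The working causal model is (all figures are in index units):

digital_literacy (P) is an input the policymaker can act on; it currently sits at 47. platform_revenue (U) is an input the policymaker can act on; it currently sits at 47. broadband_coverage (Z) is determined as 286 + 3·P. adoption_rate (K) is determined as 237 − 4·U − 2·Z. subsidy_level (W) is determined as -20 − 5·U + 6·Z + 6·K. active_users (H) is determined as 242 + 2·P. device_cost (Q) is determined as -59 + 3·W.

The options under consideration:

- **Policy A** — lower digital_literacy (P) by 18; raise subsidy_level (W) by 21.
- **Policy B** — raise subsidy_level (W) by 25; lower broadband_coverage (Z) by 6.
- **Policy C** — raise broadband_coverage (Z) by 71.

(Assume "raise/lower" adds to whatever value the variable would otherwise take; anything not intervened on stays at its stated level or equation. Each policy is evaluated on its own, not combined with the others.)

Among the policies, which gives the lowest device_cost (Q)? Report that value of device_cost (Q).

-8906

Policy A (P − 18, W + 21):
  P = 47 − 18 = 29
  U = 47
  Z = 286 + 3·29 = 373
  K = 237 − 4·47 − 2·373 = -697
  W = -20 − 5·47 + 6·373 + 6·(-697) (+21 from intervention) = -2178
  Q = -59 + 3·(-2178) = -6593
Policy B (W + 25, Z − 6):
  P = 47
  U = 47
  Z = 286 + 3·47 (−6 from intervention) = 421
  K = 237 − 4·47 − 2·421 = -793
  W = -20 − 5·47 + 6·421 + 6·(-793) (+25 from intervention) = -2462
  Q = -59 + 3·(-2462) = -7445
Policy C (Z + 71):
  P = 47
  U = 47
  Z = 286 + 3·47 (+71 from intervention) = 498
  K = 237 − 4·47 − 2·498 = -947
  W = -20 − 5·47 + 6·498 + 6·(-947) = -2949
  Q = -59 + 3·(-2949) = -8906
Comparing — Policy A: Q=-6593, Policy B: Q=-7445, Policy C: Q=-8906. Lowest is -8906 (Policy C).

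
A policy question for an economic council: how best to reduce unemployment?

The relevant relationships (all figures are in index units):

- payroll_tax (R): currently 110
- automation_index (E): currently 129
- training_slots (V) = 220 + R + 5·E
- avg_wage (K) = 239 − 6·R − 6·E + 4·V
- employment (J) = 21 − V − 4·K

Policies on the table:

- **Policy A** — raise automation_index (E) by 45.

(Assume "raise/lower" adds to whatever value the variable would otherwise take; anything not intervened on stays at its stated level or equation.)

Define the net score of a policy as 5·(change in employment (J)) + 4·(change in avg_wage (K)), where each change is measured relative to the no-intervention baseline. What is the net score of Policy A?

Baseline:
  R = 110
  E = 129
  V = 220 + 110 + 5·129 = 975
  K = 239 − 6·110 − 6·129 + 4·975 = 2705
  J = 21 − 975 − 4·2705 = -11774
Policy A (E + 45):
  R = 110
  E = 129 + 45 = 174
  V = 220 + 110 + 5·174 = 1200
  K = 239 − 6·110 − 6·174 + 4·1200 = 3335
  J = 21 − 1200 − 4·3335 = -14519
ΔJ = -14519 − (-11774) = -2745; ΔK = 3335 − 2705 = 630
Score = 5·(-2745) + 4·630 = -11205

-11205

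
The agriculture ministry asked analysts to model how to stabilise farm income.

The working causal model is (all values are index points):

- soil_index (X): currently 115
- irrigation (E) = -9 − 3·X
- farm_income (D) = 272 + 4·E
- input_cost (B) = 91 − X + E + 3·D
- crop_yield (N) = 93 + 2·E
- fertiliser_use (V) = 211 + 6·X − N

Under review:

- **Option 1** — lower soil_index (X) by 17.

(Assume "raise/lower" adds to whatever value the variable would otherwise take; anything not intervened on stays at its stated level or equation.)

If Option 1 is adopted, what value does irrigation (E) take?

Option 1 (X − 17):
  X = 115 − 17 = 98
  E = -9 − 3·98 = -303

-303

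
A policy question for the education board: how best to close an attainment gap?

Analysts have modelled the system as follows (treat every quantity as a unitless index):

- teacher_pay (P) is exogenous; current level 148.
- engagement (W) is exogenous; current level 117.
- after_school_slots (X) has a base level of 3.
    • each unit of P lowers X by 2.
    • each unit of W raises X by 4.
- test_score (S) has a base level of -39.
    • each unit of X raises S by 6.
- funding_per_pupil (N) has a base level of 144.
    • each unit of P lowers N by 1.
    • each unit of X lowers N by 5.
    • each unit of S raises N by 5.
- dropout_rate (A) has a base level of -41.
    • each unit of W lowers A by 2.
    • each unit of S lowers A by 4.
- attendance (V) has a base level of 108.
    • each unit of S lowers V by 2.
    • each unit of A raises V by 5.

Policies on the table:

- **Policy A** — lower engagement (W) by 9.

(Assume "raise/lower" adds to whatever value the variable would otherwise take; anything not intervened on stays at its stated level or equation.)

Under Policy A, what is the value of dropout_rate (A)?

-3437

Policy A (W − 9):
  P = 148
  W = 117 − 9 = 108
  X = 3 − 2·148 + 4·108 = 139
  S = -39 + 6·139 = 795
  A = -41 − 2·108 − 4·795 = -3437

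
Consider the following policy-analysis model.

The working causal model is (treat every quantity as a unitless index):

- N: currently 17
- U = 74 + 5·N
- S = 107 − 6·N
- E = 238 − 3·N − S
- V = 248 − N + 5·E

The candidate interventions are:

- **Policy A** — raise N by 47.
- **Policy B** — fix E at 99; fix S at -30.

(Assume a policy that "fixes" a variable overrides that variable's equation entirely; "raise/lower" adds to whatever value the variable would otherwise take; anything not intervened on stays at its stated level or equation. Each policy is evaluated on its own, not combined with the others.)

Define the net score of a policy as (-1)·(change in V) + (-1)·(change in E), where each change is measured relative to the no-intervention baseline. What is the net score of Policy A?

-799

Baseline:
  N = 17
  S = 107 − 6·17 = 5
  E = 238 − 3·17 − 5 = 182
  V = 248 − 17 + 5·182 = 1141
Policy A (N + 47):
  N = 17 + 47 = 64
  S = 107 − 6·64 = -277
  E = 238 − 3·64 − (-277) = 323
  V = 248 − 64 + 5·323 = 1799
ΔV = 1799 − 1141 = 658; ΔE = 323 − 182 = 141
Score = (-1)·658 + (-1)·141 = -799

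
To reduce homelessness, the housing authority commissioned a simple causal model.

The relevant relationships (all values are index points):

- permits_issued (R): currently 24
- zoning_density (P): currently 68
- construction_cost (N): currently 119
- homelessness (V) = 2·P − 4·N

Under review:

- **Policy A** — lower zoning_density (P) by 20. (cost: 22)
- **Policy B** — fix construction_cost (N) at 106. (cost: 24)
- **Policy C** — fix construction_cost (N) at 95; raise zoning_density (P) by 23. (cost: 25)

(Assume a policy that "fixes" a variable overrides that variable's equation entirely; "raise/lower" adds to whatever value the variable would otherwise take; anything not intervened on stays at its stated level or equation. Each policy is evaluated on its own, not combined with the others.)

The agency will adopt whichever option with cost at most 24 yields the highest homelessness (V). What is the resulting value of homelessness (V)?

-288

Policy A (P − 20):
  P = 68 − 20 = 48
  N = 119
  V = 0 + 2·48 − 4·119 = -380
Policy B (N := 106):
  P = 68
  N = 106
  V = 0 + 2·68 − 4·106 = -288
Comparing — Policy A: V=-380, Policy B: V=-288. Highest is -288 (Policy B).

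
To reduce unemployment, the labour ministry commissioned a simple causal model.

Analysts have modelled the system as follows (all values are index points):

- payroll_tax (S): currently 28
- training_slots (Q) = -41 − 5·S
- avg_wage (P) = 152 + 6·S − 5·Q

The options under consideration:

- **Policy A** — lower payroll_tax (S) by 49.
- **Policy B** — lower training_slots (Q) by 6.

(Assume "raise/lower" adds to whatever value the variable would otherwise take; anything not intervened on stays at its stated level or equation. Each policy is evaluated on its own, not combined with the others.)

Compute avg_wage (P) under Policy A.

-294

Policy A (S − 49):
  S = 28 − 49 = -21
  Q = -41 − 5·(-21) = 64
  P = 152 + 6·(-21) − 5·64 = -294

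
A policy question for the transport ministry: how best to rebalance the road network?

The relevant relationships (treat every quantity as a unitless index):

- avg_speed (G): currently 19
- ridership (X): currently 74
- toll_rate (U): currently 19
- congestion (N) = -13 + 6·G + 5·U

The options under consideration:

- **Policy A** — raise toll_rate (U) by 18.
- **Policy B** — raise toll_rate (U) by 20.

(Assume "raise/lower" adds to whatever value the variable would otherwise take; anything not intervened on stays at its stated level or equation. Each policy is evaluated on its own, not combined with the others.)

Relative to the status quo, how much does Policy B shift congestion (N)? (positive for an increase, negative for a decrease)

Baseline:
  G = 19
  U = 19
  N = -13 + 6·19 + 5·19 = 196
Policy B (U + 20):
  G = 19
  U = 19 + 20 = 39
  N = -13 + 6·19 + 5·39 = 296
Change in N: 296 − 196 = 100

100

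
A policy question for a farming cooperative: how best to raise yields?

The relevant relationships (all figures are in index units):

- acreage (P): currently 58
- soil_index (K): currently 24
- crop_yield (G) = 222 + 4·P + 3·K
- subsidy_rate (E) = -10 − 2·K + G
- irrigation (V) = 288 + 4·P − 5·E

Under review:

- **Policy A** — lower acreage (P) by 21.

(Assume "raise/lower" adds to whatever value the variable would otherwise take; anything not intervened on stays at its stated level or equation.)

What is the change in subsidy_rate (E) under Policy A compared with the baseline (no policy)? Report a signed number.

Baseline:
  P = 58
  K = 24
  G = 222 + 4·58 + 3·24 = 526
  E = -10 − 2·24 + 526 = 468
Policy A (P − 21):
  P = 58 − 21 = 37
  K = 24
  G = 222 + 4·37 + 3·24 = 442
  E = -10 − 2·24 + 442 = 384
Change in E: 384 − 468 = -84

-84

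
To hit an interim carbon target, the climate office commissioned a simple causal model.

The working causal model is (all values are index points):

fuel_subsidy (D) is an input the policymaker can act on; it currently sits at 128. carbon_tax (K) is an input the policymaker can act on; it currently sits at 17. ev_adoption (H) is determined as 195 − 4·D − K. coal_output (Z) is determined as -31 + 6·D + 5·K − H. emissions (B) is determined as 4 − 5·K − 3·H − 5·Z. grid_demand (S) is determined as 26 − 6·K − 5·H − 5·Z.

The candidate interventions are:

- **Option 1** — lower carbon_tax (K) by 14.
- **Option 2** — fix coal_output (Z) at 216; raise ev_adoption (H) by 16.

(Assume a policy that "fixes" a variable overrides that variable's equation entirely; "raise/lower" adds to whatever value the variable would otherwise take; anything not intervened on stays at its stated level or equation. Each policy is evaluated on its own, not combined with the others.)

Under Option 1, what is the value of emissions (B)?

-4411

Option 1 (K − 14):
  D = 128
  K = 17 − 14 = 3
  H = 195 − 4·128 − 3 = -320
  Z = -31 + 6·128 + 5·3 − (-320) = 1072
  B = 4 − 5·3 − 3·(-320) − 5·1072 = -4411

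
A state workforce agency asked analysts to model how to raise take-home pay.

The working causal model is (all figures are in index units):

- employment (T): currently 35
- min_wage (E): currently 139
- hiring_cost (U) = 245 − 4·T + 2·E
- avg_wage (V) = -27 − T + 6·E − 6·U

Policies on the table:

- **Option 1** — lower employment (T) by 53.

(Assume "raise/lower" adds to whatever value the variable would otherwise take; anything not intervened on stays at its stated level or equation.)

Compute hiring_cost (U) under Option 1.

Option 1 (T − 53):
  T = 35 − 53 = -18
  E = 139
  U = 245 − 4·(-18) + 2·139 = 595

595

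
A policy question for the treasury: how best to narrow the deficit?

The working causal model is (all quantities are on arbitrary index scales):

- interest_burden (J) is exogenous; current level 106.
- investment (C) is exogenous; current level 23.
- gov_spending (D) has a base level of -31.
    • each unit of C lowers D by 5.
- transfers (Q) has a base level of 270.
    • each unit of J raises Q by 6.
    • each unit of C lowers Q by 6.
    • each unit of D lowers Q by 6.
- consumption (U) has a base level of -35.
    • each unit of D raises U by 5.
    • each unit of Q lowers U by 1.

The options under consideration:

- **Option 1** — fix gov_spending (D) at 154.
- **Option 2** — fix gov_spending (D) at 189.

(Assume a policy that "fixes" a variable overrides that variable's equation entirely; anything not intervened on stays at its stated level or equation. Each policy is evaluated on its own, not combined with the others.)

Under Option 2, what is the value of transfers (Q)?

-366

Option 2 (D := 189):
  J = 106
  C = 23
  D = 189
  Q = 270 + 6·106 − 6·23 − 6·189 = -366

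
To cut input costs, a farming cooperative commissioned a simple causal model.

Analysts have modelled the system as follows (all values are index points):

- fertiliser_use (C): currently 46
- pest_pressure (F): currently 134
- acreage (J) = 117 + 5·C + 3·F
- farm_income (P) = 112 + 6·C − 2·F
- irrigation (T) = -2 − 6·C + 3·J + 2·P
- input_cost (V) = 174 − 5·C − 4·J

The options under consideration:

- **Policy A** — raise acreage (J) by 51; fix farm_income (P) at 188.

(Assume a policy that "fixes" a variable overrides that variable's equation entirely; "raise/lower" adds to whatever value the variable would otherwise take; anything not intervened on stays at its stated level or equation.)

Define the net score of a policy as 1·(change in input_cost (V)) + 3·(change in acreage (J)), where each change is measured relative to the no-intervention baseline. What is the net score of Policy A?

-51

Baseline:
  C = 46
  F = 134
  J = 117 + 5·46 + 3·134 = 749
  V = 174 − 5·46 − 4·749 = -3052
Policy A (J + 51, P := 188):
  C = 46
  F = 134
  J = 117 + 5·46 + 3·134 (+51 from intervention) = 800
  V = 174 − 5·46 − 4·800 = -3256
ΔV = -3256 − (-3052) = -204; ΔJ = 800 − 749 = 51
Score = 1·(-204) + 3·51 = -51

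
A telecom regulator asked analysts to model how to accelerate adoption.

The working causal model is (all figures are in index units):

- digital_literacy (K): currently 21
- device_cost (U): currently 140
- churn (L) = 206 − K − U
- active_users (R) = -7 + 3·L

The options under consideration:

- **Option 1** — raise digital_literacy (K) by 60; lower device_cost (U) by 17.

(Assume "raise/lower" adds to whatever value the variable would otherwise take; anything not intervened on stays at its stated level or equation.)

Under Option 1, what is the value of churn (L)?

2

Option 1 (K + 60, U − 17):
  K = 21 + 60 = 81
  U = 140 − 17 = 123
  L = 206 − 81 − 123 = 2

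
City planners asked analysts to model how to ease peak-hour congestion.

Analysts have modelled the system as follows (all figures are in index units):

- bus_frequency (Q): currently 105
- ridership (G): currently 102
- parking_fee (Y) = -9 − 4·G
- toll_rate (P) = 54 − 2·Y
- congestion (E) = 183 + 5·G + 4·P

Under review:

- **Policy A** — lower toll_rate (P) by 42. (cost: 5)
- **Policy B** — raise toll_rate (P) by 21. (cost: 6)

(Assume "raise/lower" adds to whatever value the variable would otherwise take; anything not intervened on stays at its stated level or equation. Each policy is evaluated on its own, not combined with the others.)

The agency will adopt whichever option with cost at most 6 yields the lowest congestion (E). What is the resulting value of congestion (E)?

4077

Policy A (P − 42):
  G = 102
  Y = -9 − 4·102 = -417
  P = 54 − 2·(-417) (−42 from intervention) = 846
  E = 183 + 5·102 + 4·846 = 4077
Policy B (P + 21):
  G = 102
  Y = -9 − 4·102 = -417
  P = 54 − 2·(-417) (+21 from intervention) = 909
  E = 183 + 5·102 + 4·909 = 4329
Comparing — Policy A: E=4077, Policy B: E=4329. Lowest is 4077 (Policy A).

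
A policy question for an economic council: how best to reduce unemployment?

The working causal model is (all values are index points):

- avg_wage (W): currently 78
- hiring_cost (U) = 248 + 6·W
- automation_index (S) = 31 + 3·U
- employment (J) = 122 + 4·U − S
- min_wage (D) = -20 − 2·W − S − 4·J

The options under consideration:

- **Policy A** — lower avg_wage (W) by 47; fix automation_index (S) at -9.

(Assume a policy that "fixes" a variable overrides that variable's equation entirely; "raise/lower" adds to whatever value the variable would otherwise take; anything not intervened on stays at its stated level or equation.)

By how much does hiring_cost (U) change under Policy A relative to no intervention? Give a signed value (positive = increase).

-282

Baseline:
  W = 78
  U = 248 + 6·78 = 716
Policy A (W − 47, S := -9):
  W = 78 − 47 = 31
  U = 248 + 6·31 = 434
Change in U: 434 − 716 = -282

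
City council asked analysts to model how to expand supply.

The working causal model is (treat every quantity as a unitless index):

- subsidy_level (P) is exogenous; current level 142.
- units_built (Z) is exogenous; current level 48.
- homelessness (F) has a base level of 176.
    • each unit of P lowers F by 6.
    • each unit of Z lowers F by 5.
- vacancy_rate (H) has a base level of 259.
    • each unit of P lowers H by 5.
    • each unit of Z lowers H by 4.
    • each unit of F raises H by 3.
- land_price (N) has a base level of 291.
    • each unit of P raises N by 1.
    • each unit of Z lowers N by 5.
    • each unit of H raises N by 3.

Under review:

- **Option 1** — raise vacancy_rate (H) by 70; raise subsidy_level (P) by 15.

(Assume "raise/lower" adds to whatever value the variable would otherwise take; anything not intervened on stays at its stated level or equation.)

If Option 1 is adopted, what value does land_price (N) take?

Option 1 (H + 70, P + 15):
  P = 142 + 15 = 157
  Z = 48
  F = 176 − 6·157 − 5·48 = -1006
  H = 259 − 5·157 − 4·48 + 3·(-1006) (+70 from intervention) = -3666
  N = 291 + 157 − 5·48 + 3·(-3666) = -10790

-10790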